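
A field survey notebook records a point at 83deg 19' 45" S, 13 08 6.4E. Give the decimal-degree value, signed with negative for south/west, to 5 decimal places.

-83.32917, 13.13511

φ: 83° + 19/60 + 45/3600 = 83 + 0.316667 + 0.012500 = 83.329167
S → negative
λ: 8′ + 6.4″ = 8.10667′; 13 + 8.10667/60 = 13.135111
E → positive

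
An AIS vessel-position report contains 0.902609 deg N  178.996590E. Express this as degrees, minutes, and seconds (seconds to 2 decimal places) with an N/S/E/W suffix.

Latitude: 0.902609 × 60 = 54.15654′ → 54′, remainder × 60 = 9.3924″
λ: 0.996590 × 60 = 59.79540′ → 59′, remainder × 60 = 47.7240″

0°54′9.39″ N, 178°59′47.72″ E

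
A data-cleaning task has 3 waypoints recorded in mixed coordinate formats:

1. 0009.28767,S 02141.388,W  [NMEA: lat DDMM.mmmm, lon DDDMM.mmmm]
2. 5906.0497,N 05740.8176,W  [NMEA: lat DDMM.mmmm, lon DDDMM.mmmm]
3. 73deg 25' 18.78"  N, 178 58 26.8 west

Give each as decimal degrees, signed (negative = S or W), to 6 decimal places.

Point 1:
  Latitude: split at 2 digits → 00° and 9.28767′; 0 + 9.28767/60 = 0.1547945
  hemisphere S, so the sign is −
  Longitude: split at 3 digits → 021° and 41.388′; 21 + 41.388/60 = 21.6898000
  W → negative
Point 2:
  Lat: degrees = first 2 digits = 59, minutes = 6.0497; 59 + 6.0497/60 = 59.1008283
  N → positive
  Lon: split at 3 digits → 057° and 40.8176′; 57 + 40.8176/60 = 57.6802933
  W ⇒ negate
Point 3:
  φ: 25′ + 18.78″ = 25.31300′; 73 + 25.31300/60 = 73.4218833
  N → positive
  Lon: 178 + 58/60 + 26.8/3600 = 178.9741111
  W → negative

1. -0.154795, -21.689800
2. 59.100828, -57.680293
3. 73.421883, -178.974111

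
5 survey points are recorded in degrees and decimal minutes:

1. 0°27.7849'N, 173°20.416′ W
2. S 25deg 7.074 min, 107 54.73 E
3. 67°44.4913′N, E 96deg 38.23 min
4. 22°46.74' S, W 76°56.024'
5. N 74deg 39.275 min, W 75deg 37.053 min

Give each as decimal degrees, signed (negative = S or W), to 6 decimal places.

1. 0.463082, -173.340267
2. -25.117900, 107.912167
3. 67.741522, 96.637167
4. -22.779000, -76.933733
5. 74.654583, -75.617550

Point 1:
  Latitude: 0 + 27.7849/60 = 0.4630817
  N ⇒ keep positive
  Longitude: 173 + 20.416/60 = 173.3402667
  W ⇒ negate
Point 2:
  φ: 25 + 7.074/60 = 25.1179000
  hemisphere S, so the sign is −
  λ: 107 + 54.73/60 = 107.9121667
  E ⇒ keep positive
Point 3:
  φ: 44.4913′ = 0.741522°; total 67.7415217
  N → positive
  λ: 38.23′ = 0.637167°; total 96.6371667
  E → positive
Point 4:
  φ: 22 + 46.74/60 = 22.7790000
  S ⇒ negate
  Lon: 56.024′ = 0.933733°; total 76.9337333
  hemisphere W, so the sign is −
Point 5:
  Latitude: 39.275′ = 0.654583°; total 74.6545833
  N ⇒ keep positive
  Lon: 75 + 37.053/60 = 75.6175500
  W ⇒ negate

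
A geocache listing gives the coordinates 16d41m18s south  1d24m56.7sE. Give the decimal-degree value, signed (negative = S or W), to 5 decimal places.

-16.68833, 1.41575

φ: 41′ + 18″ = 41.30000′; 16 + 41.30000/60 = 16.688333
S → negative
Longitude: 24′ + 56.7″ = 24.94500′; 1 + 24.94500/60 = 1.415750
E → positive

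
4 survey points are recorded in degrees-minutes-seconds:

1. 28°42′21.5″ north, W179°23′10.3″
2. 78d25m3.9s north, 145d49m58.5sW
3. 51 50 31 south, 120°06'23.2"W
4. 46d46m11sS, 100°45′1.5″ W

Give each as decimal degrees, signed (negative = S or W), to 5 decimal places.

1. 28.70597, -179.38619
2. 78.41775, -145.83292
3. -51.84194, -120.10644
4. -46.76972, -100.75042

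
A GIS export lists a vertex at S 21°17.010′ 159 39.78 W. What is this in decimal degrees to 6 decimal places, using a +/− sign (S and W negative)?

-21.283500, -159.663000

Latitude: 21 + 17.01/60 = 21.2835000
S → negative
Longitude: 159 + 39.78/60 = 159.6630000
hemisphere W, so the sign is −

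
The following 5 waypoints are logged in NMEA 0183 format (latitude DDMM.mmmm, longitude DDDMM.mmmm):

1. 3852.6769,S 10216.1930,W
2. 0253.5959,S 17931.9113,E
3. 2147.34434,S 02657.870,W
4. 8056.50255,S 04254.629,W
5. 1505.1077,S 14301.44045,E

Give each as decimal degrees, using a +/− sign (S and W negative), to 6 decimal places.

1. -38.877948, -102.269883
2. -2.893265, 179.531855
3. -21.789072, -26.964500
4. -80.941709, -42.910483
5. -15.085128, 143.024008

Point 1:
  Latitude: split at 2 digits → 38° and 52.6769′; 38 + 52.6769/60 = 38.8779483
  S → negative
  Longitude: degrees = first 3 digits = 102, minutes = 16.193; 102 + 16.193/60 = 102.2698833
  hemisphere W, so the sign is −
Point 2:
  Lat: degrees = first 2 digits = 2, minutes = 53.5959; 2 + 53.5959/60 = 2.8932650
  S ⇒ negate
  Lon: split at 3 digits → 179° and 31.9113′; 179 + 31.9113/60 = 179.5318550
  E → positive
Point 3:
  φ: split at 2 digits → 21° and 47.34434′; 21 + 47.34434/60 = 21.7890723
  S ⇒ negate
  Longitude: split at 3 digits → 026° and 57.87′; 26 + 57.87/60 = 26.9645000
  W → negative
Point 4:
  Latitude: degrees = first 2 digits = 80, minutes = 56.50255; 80 + 56.50255/60 = 80.9417092
  hemisphere S, so the sign is −
  Lon: split at 3 digits → 042° and 54.629′; 42 + 54.629/60 = 42.9104833
  W ⇒ negate
Point 5:
  Lat: degrees = first 2 digits = 15, minutes = 5.1077; 15 + 5.1077/60 = 15.0851283
  hemisphere S, so the sign is −
  Lon: degrees = first 3 digits = 143, minutes = 1.44045; 143 + 1.44045/60 = 143.0240075
  E ⇒ keep positive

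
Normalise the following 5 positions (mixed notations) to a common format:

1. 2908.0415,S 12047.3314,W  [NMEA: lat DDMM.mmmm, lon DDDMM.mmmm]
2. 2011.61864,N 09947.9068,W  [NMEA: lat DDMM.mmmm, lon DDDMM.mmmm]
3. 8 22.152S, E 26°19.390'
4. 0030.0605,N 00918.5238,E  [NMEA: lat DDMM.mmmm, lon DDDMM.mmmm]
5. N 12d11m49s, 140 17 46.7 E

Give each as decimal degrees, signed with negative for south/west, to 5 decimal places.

1. -29.13403, -120.78886
2. 20.19364, -99.79845
3. -8.36920, 26.32317
4. 0.50101, 9.30873
5. 12.19694, 140.29631

Point 1:
  Lat: split at 2 digits → 29° and 8.0415′; 29 + 8.0415/60 = 29.134025
  S → negative
  Lon: split at 3 digits → 120° and 47.3314′; 120 + 47.3314/60 = 120.788857
  hemisphere W, so the sign is −
Point 2:
  φ: split at 2 digits → 20° and 11.61864′; 20 + 11.61864/60 = 20.193644
  N → positive
  Lon: degrees = first 3 digits = 99, minutes = 47.9068; 99 + 47.9068/60 = 99.798447
  W ⇒ negate
Point 3:
  Latitude: 8 + 22.152/60 = 8.369200
  hemisphere S, so the sign is −
  Longitude: 26 + 19.39/60 = 26.323167
  E ⇒ keep positive
Point 4:
  φ: degrees = first 2 digits = 0, minutes = 30.0605; 0 + 30.0605/60 = 0.501008
  N ⇒ keep positive
  Longitude: split at 3 digits → 009° and 18.5238′; 9 + 18.5238/60 = 9.308730
  E → positive
Point 5:
  Lat: 11′ + 49″ = 11.81667′; 12 + 11.81667/60 = 12.196944
  N → positive
  λ: 17′ + 46.7″ = 17.77833′; 140 + 17.77833/60 = 140.296306
  E ⇒ keep positive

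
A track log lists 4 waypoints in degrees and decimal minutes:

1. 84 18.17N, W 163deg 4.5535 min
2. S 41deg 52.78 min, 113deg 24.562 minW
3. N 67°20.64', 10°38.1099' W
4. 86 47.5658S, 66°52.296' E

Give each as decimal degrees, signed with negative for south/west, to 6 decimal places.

Point 1:
  φ: 18.17′ = 0.302833°; total 84.3028333
  N ⇒ keep positive
  Lon: 4.5535′ = 0.075892°; total 163.0758917
  W ⇒ negate
Point 2:
  Lat: 41 + 52.78/60 = 41.8796667
  S → negative
  λ: 113 + 24.562/60 = 113.4093667
  hemisphere W, so the sign is −
Point 3:
  Latitude: 20.64′ = 0.344000°; total 67.3440000
  N ⇒ keep positive
  λ: 38.1099′ = 0.635165°; total 10.6351650
  hemisphere W, so the sign is −
Point 4:
  φ: 86 + 47.5658/60 = 86.7927633
  hemisphere S, so the sign is −
  λ: 66 + 52.296/60 = 66.8716000
  E → positive

1. 84.302833, -163.075892
2. -41.879667, -113.409367
3. 67.344000, -10.635165
4. -86.792763, 66.871600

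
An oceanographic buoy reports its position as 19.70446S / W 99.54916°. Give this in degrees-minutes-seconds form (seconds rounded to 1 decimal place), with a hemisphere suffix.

Lat: 0.704460° → 42.26760′; 0.26760 × 60 = 16.056″
λ: 0.549160° → 32.94960′; 0.94960 × 60 = 56.976″

19°42′16.1″ S, 99°32′57.0″ W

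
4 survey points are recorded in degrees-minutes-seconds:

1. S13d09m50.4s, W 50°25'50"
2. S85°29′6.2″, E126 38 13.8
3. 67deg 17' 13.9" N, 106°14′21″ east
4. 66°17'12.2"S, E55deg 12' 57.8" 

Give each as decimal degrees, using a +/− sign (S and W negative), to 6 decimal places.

Point 1:
  φ: 9′ + 50.4″ = 9.84000′; 13 + 9.84000/60 = 13.1640000
  S → negative
  Longitude: 25′ + 50″ = 25.83333′; 50 + 25.83333/60 = 50.4305556
  W → negative
Point 2:
  Latitude: 29′ + 6.2″ = 29.10333′; 85 + 29.10333/60 = 85.4850556
  S ⇒ negate
  Lon: 38′ + 13.8″ = 38.23000′; 126 + 38.23000/60 = 126.6371667
  E → positive
Point 3:
  φ: 67 + 17/60 + 13.9/3600 = 67.2871944
  N → positive
  λ: 106 + 14/60 + 21/3600 = 106.2391667
  E → positive
Point 4:
  Lat: 17′ + 12.2″ = 17.20333′; 66 + 17.20333/60 = 66.2867222
  hemisphere S, so the sign is −
  Lon: 55 + 12/60 + 57.8/3600 = 55.2160556
  E ⇒ keep positive

1. -13.164000, -50.430556
2. -85.485056, 126.637167
3. 67.287194, 106.239167
4. -66.286722, 55.216056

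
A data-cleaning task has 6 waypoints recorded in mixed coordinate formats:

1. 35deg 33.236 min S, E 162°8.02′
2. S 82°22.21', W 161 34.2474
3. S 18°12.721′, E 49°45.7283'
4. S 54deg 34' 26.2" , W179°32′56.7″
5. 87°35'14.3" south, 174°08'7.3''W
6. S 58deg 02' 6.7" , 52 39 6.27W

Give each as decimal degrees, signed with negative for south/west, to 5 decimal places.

Point 1:
  φ: 33.236′ = 0.553933°; total 35.553933
  S ⇒ negate
  Longitude: 162 + 8.02/60 = 162.133667
  E ⇒ keep positive
Point 2:
  Lat: 22.21′ = 0.370167°; total 82.370167
  S → negative
  Longitude: 161 + 34.2474/60 = 161.570790
  W → negative
Point 3:
  Lat: 12.721′ = 0.212017°; total 18.212017
  hemisphere S, so the sign is −
  Longitude: 49 + 45.7283/60 = 49.762138
  E ⇒ keep positive
Point 4:
  Latitude: 54° + 34/60 + 26.2/3600 = 54 + 0.566667 + 0.007278 = 54.573944
  S ⇒ negate
  Lon: 179 + 32/60 + 56.7/3600 = 179.549083
  W ⇒ negate
Point 5:
  Lat: 87 + 35/60 + 14.3/3600 = 87.587306
  S → negative
  Longitude: 174 + 8/60 + 7.3/3600 = 174.135361
  W → negative
Point 6:
  Latitude: 2′ + 6.7″ = 2.11167′; 58 + 2.11167/60 = 58.035194
  S → negative
  Longitude: 39′ + 6.27″ = 39.10450′; 52 + 39.10450/60 = 52.651742
  hemisphere W, so the sign is −

1. -35.55393, 162.13367
2. -82.37017, -161.57079
3. -18.21202, 49.76214
4. -54.57394, -179.54908
5. -87.58731, -174.13536
6. -58.03519, -52.65174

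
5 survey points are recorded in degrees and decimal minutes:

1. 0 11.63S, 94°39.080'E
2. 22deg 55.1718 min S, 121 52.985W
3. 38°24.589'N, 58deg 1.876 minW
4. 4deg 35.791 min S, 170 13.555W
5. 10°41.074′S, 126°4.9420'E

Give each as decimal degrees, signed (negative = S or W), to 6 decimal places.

Point 1:
  φ: 0 + 11.63/60 = 0.1938333
  S → negative
  λ: 39.08′ = 0.651333°; total 94.6513333
  E → positive
Point 2:
  Lat: 22 + 55.1718/60 = 22.9195300
  S → negative
  Lon: 121 + 52.985/60 = 121.8830833
  hemisphere W, so the sign is −
Point 3:
  Latitude: 38 + 24.589/60 = 38.4098167
  N → positive
  Lon: 58 + 1.876/60 = 58.0312667
  hemisphere W, so the sign is −
Point 4:
  φ: 4 + 35.791/60 = 4.5965167
  hemisphere S, so the sign is −
  Longitude: 170 + 13.555/60 = 170.2259167
  hemisphere W, so the sign is −
Point 5:
  Latitude: 10 + 41.074/60 = 10.6845667
  S → negative
  λ: 126 + 4.942/60 = 126.0823667
  E → positive

1. -0.193833, 94.651333
2. -22.919530, -121.883083
3. 38.409817, -58.031267
4. -4.596517, -170.225917
5. -10.684567, 126.082367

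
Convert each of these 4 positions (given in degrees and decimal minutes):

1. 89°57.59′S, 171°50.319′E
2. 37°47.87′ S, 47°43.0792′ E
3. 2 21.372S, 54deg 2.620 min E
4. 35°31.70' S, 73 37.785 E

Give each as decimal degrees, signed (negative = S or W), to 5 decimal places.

Point 1:
  φ: 89 + 57.59/60 = 89.959833
  S → negative
  Lon: 171 + 50.319/60 = 171.838650
  E → positive
Point 2:
  Lat: 37 + 47.87/60 = 37.797833
  S → negative
  Longitude: 47 + 43.0792/60 = 47.717987
  E → positive
Point 3:
  Latitude: 2 + 21.372/60 = 2.356200
  hemisphere S, so the sign is −
  λ: 54 + 2.62/60 = 54.043667
  E ⇒ keep positive
Point 4:
  Lat: 31.7′ = 0.528333°; total 35.528333
  hemisphere S, so the sign is −
  Lon: 73 + 37.785/60 = 73.629750
  E ⇒ keep positive

1. -89.95983, 171.83865
2. -37.79783, 47.71799
3. -2.35620, 54.04367
4. -35.52833, 73.62975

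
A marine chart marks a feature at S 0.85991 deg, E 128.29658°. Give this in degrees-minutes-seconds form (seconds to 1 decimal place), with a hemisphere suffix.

Latitude: whole degrees 0; 51.59460′ → 51′ and 35.676″
Longitude: 0.296580° → 17.79480′; 0.79480 × 60 = 47.688″

0°51′35.7″ S, 128°17′47.7″ E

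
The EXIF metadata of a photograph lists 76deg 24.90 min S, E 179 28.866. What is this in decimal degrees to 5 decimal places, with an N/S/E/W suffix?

76.41500° S, 179.48110° E

Lat: 76 + 24.9/60 = 76.415000
λ: 28.866′ = 0.481100°; total 179.481100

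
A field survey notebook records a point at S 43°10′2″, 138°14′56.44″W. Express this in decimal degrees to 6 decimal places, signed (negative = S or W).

Lat: 43° + 10/60 + 2/3600 = 43 + 0.166667 + 0.000556 = 43.1672222
S ⇒ negate
Longitude: 138° + 14/60 + 56.44/3600 = 138 + 0.233333 + 0.015678 = 138.2490111
W ⇒ negate

-43.167222, -138.249011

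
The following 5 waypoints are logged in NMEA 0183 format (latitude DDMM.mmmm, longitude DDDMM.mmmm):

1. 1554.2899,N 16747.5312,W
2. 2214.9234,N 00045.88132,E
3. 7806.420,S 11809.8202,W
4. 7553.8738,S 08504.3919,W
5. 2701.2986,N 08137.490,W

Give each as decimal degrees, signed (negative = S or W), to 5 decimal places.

Point 1:
  Latitude: split at 2 digits → 15° and 54.2899′; 15 + 54.2899/60 = 15.904832
  N → positive
  Longitude: degrees = first 3 digits = 167, minutes = 47.5312; 167 + 47.5312/60 = 167.792187
  W → negative
Point 2:
  Latitude: degrees = first 2 digits = 22, minutes = 14.9234; 22 + 14.9234/60 = 22.248723
  N ⇒ keep positive
  Longitude: degrees = first 3 digits = 0, minutes = 45.88132; 0 + 45.88132/60 = 0.764689
  E ⇒ keep positive
Point 3:
  Lat: degrees = first 2 digits = 78, minutes = 6.42; 78 + 6.42/60 = 78.107000
  S → negative
  Lon: split at 3 digits → 118° and 9.8202′; 118 + 9.8202/60 = 118.163670
  W → negative
Point 4:
  Lat: split at 2 digits → 75° and 53.8738′; 75 + 53.8738/60 = 75.897897
  hemisphere S, so the sign is −
  λ: split at 3 digits → 085° and 4.3919′; 85 + 4.3919/60 = 85.073198
  hemisphere W, so the sign is −
Point 5:
  Latitude: split at 2 digits → 27° and 1.2986′; 27 + 1.2986/60 = 27.021643
  N → positive
  Longitude: degrees = first 3 digits = 81, minutes = 37.49; 81 + 37.49/60 = 81.624833
  W → negative

1. 15.90483, -167.79219
2. 22.24872, 0.76469
3. -78.10700, -118.16367
4. -75.89790, -85.07320
5. 27.02164, -81.62483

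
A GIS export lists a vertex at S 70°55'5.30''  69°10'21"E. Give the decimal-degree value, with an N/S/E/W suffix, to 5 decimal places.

70.91814° S, 69.17250° E

Latitude: 55′ + 5.3″ = 55.08833′; 70 + 55.08833/60 = 70.918139
Lon: 69 + 10/60 + 21/3600 = 69.172500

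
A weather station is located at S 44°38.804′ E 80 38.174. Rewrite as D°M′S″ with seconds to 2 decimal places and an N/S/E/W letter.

Lat: fractional minutes 0.80400 × 60 = 48.2400″
Longitude: fractional minutes 0.17400 × 60 = 10.4400″

44°38′48.24″ S, 80°38′10.44″ E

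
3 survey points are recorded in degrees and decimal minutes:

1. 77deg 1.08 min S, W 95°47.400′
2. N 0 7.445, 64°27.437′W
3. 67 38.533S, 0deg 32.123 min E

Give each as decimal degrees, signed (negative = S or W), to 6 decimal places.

Point 1:
  φ: 77 + 1.08/60 = 77.0180000
  hemisphere S, so the sign is −
  Lon: 95 + 47.4/60 = 95.7900000
  W → negative
Point 2:
  Lat: 0 + 7.445/60 = 0.1240833
  N → positive
  λ: 27.437′ = 0.457283°; total 64.4572833
  W → negative
Point 3:
  φ: 67 + 38.533/60 = 67.6422167
  hemisphere S, so the sign is −
  Longitude: 32.123′ = 0.535383°; total 0.5353833
  E → positive

1. -77.018000, -95.790000
2. 0.124083, -64.457283
3. -67.642217, 0.535383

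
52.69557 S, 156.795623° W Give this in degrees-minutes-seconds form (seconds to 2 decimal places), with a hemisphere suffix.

Lat: whole degrees 52; 41.73420′ → 41′ and 44.0520″
Longitude: 0.795623° → 47.73738′; 0.73738 × 60 = 44.2428″

52°41′44.05″ S, 156°47′44.24″ W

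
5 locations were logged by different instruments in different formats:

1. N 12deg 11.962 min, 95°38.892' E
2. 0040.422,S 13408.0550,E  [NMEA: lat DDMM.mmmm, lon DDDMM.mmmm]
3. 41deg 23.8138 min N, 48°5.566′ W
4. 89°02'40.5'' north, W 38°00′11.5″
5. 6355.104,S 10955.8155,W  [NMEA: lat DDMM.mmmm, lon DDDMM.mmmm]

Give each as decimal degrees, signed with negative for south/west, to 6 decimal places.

Point 1:
  Latitude: 11.962′ = 0.199367°; total 12.1993667
  N → positive
  λ: 38.892′ = 0.648200°; total 95.6482000
  E ⇒ keep positive
Point 2:
  Latitude: split at 2 digits → 00° and 40.422′; 0 + 40.422/60 = 0.6737000
  S → negative
  Lon: split at 3 digits → 134° and 8.055′; 134 + 8.055/60 = 134.1342500
  E → positive
Point 3:
  Lat: 41 + 23.8138/60 = 41.3968967
  N → positive
  λ: 48 + 5.566/60 = 48.0927667
  hemisphere W, so the sign is −
Point 4:
  Latitude: 2′ + 40.5″ = 2.67500′; 89 + 2.67500/60 = 89.0445833
  N ⇒ keep positive
  Lon: 0′ + 11.5″ = 0.19167′; 38 + 0.19167/60 = 38.0031944
  W ⇒ negate
Point 5:
  φ: degrees = first 2 digits = 63, minutes = 55.104; 63 + 55.104/60 = 63.9184000
  hemisphere S, so the sign is −
  Lon: degrees = first 3 digits = 109, minutes = 55.8155; 109 + 55.8155/60 = 109.9302583
  W → negative

1. 12.199367, 95.648200
2. -0.673700, 134.134250
3. 41.396897, -48.092767
4. 89.044583, -38.003194
5. -63.918400, -109.930258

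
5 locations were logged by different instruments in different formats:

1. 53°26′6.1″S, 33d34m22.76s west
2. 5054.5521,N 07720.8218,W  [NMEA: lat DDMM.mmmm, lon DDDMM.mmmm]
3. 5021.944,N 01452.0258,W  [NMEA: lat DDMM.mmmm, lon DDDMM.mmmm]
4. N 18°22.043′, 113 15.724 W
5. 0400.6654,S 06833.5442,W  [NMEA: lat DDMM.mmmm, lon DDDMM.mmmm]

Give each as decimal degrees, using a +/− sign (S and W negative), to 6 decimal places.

1. -53.435028, -33.572989
2. 50.909202, -77.347030
3. 50.365733, -14.867097
4. 18.367383, -113.262067
5. -4.011090, -68.559070

Point 1:
  φ: 26′ + 6.1″ = 26.10167′; 53 + 26.10167/60 = 53.4350278
  S ⇒ negate
  Longitude: 34′ + 22.76″ = 34.37933′; 33 + 34.37933/60 = 33.5729889
  hemisphere W, so the sign is −
Point 2:
  Lat: split at 2 digits → 50° and 54.5521′; 50 + 54.5521/60 = 50.9092017
  N → positive
  Lon: degrees = first 3 digits = 77, minutes = 20.8218; 77 + 20.8218/60 = 77.3470300
  W ⇒ negate
Point 3:
  Lat: split at 2 digits → 50° and 21.944′; 50 + 21.944/60 = 50.3657333
  N → positive
  Longitude: split at 3 digits → 014° and 52.0258′; 14 + 52.0258/60 = 14.8670967
  hemisphere W, so the sign is −
Point 4:
  Lat: 22.043′ = 0.367383°; total 18.3673833
  N → positive
  λ: 113 + 15.724/60 = 113.2620667
  W → negative
Point 5:
  φ: degrees = first 2 digits = 4, minutes = 0.6654; 4 + 0.6654/60 = 4.0110900
  S → negative
  λ: split at 3 digits → 068° and 33.5442′; 68 + 33.5442/60 = 68.5590700
  hemisphere W, so the sign is −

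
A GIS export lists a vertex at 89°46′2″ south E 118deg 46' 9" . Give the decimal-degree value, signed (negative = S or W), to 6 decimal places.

-89.767222, 118.769167

Lat: 89° + 46/60 + 2/3600 = 89 + 0.766667 + 0.000556 = 89.7672222
S ⇒ negate
λ: 46′ + 9″ = 46.15000′; 118 + 46.15000/60 = 118.7691667
E ⇒ keep positive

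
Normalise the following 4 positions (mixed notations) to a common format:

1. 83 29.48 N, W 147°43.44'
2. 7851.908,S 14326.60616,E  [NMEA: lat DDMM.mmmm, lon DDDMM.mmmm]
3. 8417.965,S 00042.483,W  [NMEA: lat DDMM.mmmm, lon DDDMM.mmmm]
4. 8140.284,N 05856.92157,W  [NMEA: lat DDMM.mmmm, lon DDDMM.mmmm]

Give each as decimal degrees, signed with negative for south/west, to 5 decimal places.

1. 83.49133, -147.72400
2. -78.86513, 143.44344
3. -84.29942, -0.70805
4. 81.67140, -58.94869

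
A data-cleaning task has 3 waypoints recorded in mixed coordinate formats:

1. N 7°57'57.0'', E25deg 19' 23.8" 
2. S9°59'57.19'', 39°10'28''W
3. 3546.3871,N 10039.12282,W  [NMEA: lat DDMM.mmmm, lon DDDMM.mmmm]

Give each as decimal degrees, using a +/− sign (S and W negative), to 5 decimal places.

1. 7.96583, 25.32328
2. -9.99922, -39.17444
3. 35.77312, -100.65205

Point 1:
  Latitude: 57′ + 57″ = 57.95000′; 7 + 57.95000/60 = 7.965833
  N ⇒ keep positive
  Lon: 19′ + 23.8″ = 19.39667′; 25 + 19.39667/60 = 25.323278
  E → positive
Point 2:
  φ: 59′ + 57.19″ = 59.95317′; 9 + 59.95317/60 = 9.999219
  S → negative
  Lon: 39° + 10/60 + 28/3600 = 39 + 0.166667 + 0.007778 = 39.174444
  W → negative
Point 3:
  Lat: degrees = first 2 digits = 35, minutes = 46.3871; 35 + 46.3871/60 = 35.773118
  N ⇒ keep positive
  λ: split at 3 digits → 100° and 39.12282′; 100 + 39.12282/60 = 100.652047
  hemisphere W, so the sign is −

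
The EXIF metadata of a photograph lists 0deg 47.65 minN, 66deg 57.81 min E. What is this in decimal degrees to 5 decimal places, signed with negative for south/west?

Latitude: 0 + 47.65/60 = 0.794167
N → positive
Lon: 66 + 57.81/60 = 66.963500
E ⇒ keep positive

0.79417, 66.96350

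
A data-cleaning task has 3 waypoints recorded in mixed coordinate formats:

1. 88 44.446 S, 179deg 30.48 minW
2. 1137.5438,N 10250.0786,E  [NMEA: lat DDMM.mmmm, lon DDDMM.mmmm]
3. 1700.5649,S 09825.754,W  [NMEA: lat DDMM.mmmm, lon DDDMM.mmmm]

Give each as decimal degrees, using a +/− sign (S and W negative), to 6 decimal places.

Point 1:
  φ: 88 + 44.446/60 = 88.7407667
  S ⇒ negate
  Longitude: 179 + 30.48/60 = 179.5080000
  W ⇒ negate
Point 2:
  φ: degrees = first 2 digits = 11, minutes = 37.5438; 11 + 37.5438/60 = 11.6257300
  N ⇒ keep positive
  λ: degrees = first 3 digits = 102, minutes = 50.0786; 102 + 50.0786/60 = 102.8346433
  E → positive
Point 3:
  φ: degrees = first 2 digits = 17, minutes = 0.5649; 17 + 0.5649/60 = 17.0094150
  S → negative
  Lon: split at 3 digits → 098° and 25.754′; 98 + 25.754/60 = 98.4292333
  W ⇒ negate

1. -88.740767, -179.508000
2. 11.625730, 102.834643
3. -17.009415, -98.429233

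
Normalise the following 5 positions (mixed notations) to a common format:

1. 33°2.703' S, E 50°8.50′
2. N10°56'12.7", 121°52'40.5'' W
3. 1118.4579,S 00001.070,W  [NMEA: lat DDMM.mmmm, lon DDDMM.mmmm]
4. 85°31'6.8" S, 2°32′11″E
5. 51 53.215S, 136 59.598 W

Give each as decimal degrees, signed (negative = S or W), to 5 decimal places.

Point 1:
  Latitude: 2.703′ = 0.045050°; total 33.045050
  hemisphere S, so the sign is −
  Lon: 8.5′ = 0.141667°; total 50.141667
  E → positive
Point 2:
  Lat: 10 + 56/60 + 12.7/3600 = 10.936861
  N ⇒ keep positive
  Longitude: 121 + 52/60 + 40.5/3600 = 121.877917
  W → negative
Point 3:
  Latitude: degrees = first 2 digits = 11, minutes = 18.4579; 11 + 18.4579/60 = 11.307632
  S → negative
  λ: degrees = first 3 digits = 0, minutes = 1.07; 0 + 1.07/60 = 0.017833
  W ⇒ negate
Point 4:
  φ: 31′ + 6.8″ = 31.11333′; 85 + 31.11333/60 = 85.518556
  S → negative
  Longitude: 32′ + 11″ = 32.18333′; 2 + 32.18333/60 = 2.536389
  E ⇒ keep positive
Point 5:
  Latitude: 53.215′ = 0.886917°; total 51.886917
  S → negative
  λ: 59.598′ = 0.993300°; total 136.993300
  W → negative

1. -33.04505, 50.14167
2. 10.93686, -121.87792
3. -11.30763, -0.01783
4. -85.51856, 2.53639
5. -51.88692, -136.99330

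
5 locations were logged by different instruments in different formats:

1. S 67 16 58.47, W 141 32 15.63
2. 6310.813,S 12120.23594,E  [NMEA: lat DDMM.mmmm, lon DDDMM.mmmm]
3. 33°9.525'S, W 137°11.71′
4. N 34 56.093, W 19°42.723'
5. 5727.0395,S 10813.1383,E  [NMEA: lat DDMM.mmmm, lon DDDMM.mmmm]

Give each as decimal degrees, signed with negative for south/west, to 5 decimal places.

Point 1:
  Lat: 16′ + 58.47″ = 16.97450′; 67 + 16.97450/60 = 67.282908
  S → negative
  λ: 141° + 32/60 + 15.63/3600 = 141 + 0.533333 + 0.004342 = 141.537675
  W → negative
Point 2:
  φ: degrees = first 2 digits = 63, minutes = 10.813; 63 + 10.813/60 = 63.180217
  S → negative
  Lon: split at 3 digits → 121° and 20.23594′; 121 + 20.23594/60 = 121.337266
  E ⇒ keep positive
Point 3:
  φ: 9.525′ = 0.158750°; total 33.158750
  S ⇒ negate
  Longitude: 11.71′ = 0.195167°; total 137.195167
  W → negative
Point 4:
  Latitude: 34 + 56.093/60 = 34.934883
  N ⇒ keep positive
  Longitude: 19 + 42.723/60 = 19.712050
  hemisphere W, so the sign is −
Point 5:
  φ: split at 2 digits → 57° and 27.0395′; 57 + 27.0395/60 = 57.450658
  S → negative
  Lon: split at 3 digits → 108° and 13.1383′; 108 + 13.1383/60 = 108.218972
  E ⇒ keep positive

1. -67.28291, -141.53768
2. -63.18022, 121.33727
3. -33.15875, -137.19517
4. 34.93488, -19.71205
5. -57.45066, 108.21897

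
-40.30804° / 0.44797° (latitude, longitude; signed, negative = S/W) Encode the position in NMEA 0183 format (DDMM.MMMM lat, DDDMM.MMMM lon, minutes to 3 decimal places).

Latitude is negative → S; |value| = 40.308040
φ: minutes = (40.308040 − 40) × 60 = 18.48240
λ: 0° + 0.447970 × 60 = 0° 26.87820′

4018.482,S / 00026.878,E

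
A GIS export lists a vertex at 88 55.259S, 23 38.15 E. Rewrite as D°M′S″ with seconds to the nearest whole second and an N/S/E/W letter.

88°55′16″ S, 23°38′9″ E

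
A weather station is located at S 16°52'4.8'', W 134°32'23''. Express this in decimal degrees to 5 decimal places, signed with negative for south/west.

-16.86800, -134.53972

φ: 16° + 52/60 + 4.8/3600 = 16 + 0.866667 + 0.001333 = 16.868000
hemisphere S, so the sign is −
Longitude: 32′ + 23″ = 32.38333′; 134 + 32.38333/60 = 134.539722
hemisphere W, so the sign is −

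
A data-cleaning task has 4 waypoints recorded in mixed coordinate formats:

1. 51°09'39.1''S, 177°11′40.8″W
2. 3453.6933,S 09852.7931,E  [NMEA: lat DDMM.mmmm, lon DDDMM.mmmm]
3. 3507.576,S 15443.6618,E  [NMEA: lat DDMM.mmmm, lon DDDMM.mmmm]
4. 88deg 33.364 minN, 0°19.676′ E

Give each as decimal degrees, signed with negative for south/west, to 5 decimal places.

1. -51.16086, -177.19467
2. -34.89489, 98.87989
3. -35.12627, 154.72770
4. 88.55607, 0.32793

Point 1:
  Latitude: 9′ + 39.1″ = 9.65167′; 51 + 9.65167/60 = 51.160861
  S ⇒ negate
  Longitude: 11′ + 40.8″ = 11.68000′; 177 + 11.68000/60 = 177.194667
  W ⇒ negate
Point 2:
  φ: split at 2 digits → 34° and 53.6933′; 34 + 53.6933/60 = 34.894888
  S → negative
  Longitude: degrees = first 3 digits = 98, minutes = 52.7931; 98 + 52.7931/60 = 98.879885
  E → positive
Point 3:
  Latitude: degrees = first 2 digits = 35, minutes = 7.576; 35 + 7.576/60 = 35.126267
  S → negative
  λ: split at 3 digits → 154° and 43.6618′; 154 + 43.6618/60 = 154.727697
  E ⇒ keep positive
Point 4:
  Latitude: 33.364′ = 0.556067°; total 88.556067
  N ⇒ keep positive
  λ: 0 + 19.676/60 = 0.327933
  E → positive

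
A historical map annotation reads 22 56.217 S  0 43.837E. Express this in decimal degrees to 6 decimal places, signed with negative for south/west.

Latitude: 22 + 56.217/60 = 22.9369500
hemisphere S, so the sign is −
λ: 0 + 43.837/60 = 0.7306167
E ⇒ keep positive

-22.936950, 0.730617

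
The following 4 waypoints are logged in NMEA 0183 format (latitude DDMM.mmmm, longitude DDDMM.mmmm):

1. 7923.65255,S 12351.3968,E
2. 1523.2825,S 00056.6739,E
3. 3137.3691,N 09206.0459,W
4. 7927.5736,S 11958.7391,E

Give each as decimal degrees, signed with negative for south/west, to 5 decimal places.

1. -79.39421, 123.85661
2. -15.38804, 0.94457
3. 31.62282, -92.10077
4. -79.45956, 119.97899

Point 1:
  Latitude: degrees = first 2 digits = 79, minutes = 23.65255; 79 + 23.65255/60 = 79.394209
  S ⇒ negate
  λ: degrees = first 3 digits = 123, minutes = 51.3968; 123 + 51.3968/60 = 123.856613
  E → positive
Point 2:
  φ: degrees = first 2 digits = 15, minutes = 23.2825; 15 + 23.2825/60 = 15.388042
  S → negative
  Lon: degrees = first 3 digits = 0, minutes = 56.6739; 0 + 56.6739/60 = 0.944565
  E ⇒ keep positive
Point 3:
  Lat: degrees = first 2 digits = 31, minutes = 37.3691; 31 + 37.3691/60 = 31.622818
  N → positive
  Longitude: degrees = first 3 digits = 92, minutes = 6.0459; 92 + 6.0459/60 = 92.100765
  W ⇒ negate
Point 4:
  φ: split at 2 digits → 79° and 27.5736′; 79 + 27.5736/60 = 79.459560
  S → negative
  Longitude: split at 3 digits → 119° and 58.7391′; 119 + 58.7391/60 = 119.978985
  E ⇒ keep positive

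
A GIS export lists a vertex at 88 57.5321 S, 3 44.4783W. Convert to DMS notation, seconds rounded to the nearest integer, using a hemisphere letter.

Lat: 57.53210′ → 57′ and 0.53210 × 60 = 31.93″
λ: 44.47830′ → 44′ and 0.47830 × 60 = 28.70″

88°57′32″ S, 3°44′29″ W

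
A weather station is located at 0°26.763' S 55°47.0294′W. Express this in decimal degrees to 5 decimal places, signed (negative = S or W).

Lat: 0 + 26.763/60 = 0.446050
S → negative
Lon: 55 + 47.0294/60 = 55.783823
W → negative

-0.44605, -55.78382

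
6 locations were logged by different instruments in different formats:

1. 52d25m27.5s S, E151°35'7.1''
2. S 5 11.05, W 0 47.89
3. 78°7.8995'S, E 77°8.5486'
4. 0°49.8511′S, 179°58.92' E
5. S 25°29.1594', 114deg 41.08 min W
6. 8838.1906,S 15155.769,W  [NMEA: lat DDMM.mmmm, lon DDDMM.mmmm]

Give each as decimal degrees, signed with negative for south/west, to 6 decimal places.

1. -52.424306, 151.585306
2. -5.184167, -0.798167
3. -78.131658, 77.142477
4. -0.830852, 179.982000
5. -25.485990, -114.684667
6. -88.636510, -151.929483

Point 1:
  Latitude: 52 + 25/60 + 27.5/3600 = 52.4243056
  S → negative
  λ: 151 + 35/60 + 7.1/3600 = 151.5853056
  E ⇒ keep positive
Point 2:
  φ: 5 + 11.05/60 = 5.1841667
  S ⇒ negate
  Lon: 0 + 47.89/60 = 0.7981667
  W ⇒ negate
Point 3:
  Lat: 7.8995′ = 0.131658°; total 78.1316583
  S → negative
  Longitude: 77 + 8.5486/60 = 77.1424767
  E ⇒ keep positive
Point 4:
  Latitude: 49.8511′ = 0.830852°; total 0.8308517
  S → negative
  λ: 58.92′ = 0.982000°; total 179.9820000
  E → positive
Point 5:
  Lat: 25 + 29.1594/60 = 25.4859900
  hemisphere S, so the sign is −
  λ: 114 + 41.08/60 = 114.6846667
  hemisphere W, so the sign is −
Point 6:
  φ: split at 2 digits → 88° and 38.1906′; 88 + 38.1906/60 = 88.6365100
  S ⇒ negate
  λ: degrees = first 3 digits = 151, minutes = 55.769; 151 + 55.769/60 = 151.9294833
  W → negative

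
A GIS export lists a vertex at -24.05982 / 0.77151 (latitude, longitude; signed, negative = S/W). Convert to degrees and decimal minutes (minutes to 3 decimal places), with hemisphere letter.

24° 3.589′ S, 0° 46.291′ E

Latitude is negative → S; |value| = 24.059820
Latitude: minutes = (24.059820 − 24) × 60 = 3.58920
Lon: minutes = (0.771510 − 0) × 60 = 46.29060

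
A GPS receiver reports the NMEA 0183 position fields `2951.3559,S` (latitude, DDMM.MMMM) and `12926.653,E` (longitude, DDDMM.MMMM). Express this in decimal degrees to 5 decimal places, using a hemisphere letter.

29.85593° S, 129.44422° E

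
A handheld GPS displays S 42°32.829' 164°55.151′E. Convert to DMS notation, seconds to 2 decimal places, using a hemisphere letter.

42°32′49.74″ S, 164°55′9.06″ E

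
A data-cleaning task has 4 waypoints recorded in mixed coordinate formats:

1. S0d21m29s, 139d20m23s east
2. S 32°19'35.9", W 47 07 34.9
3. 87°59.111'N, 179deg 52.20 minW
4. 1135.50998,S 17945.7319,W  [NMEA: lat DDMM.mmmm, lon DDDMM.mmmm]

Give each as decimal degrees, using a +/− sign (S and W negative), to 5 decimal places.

1. -0.35806, 139.33972
2. -32.32664, -47.12636
3. 87.98518, -179.87000
4. -11.59183, -179.76220

Point 1:
  φ: 0° + 21/60 + 29/3600 = 0 + 0.350000 + 0.008056 = 0.358056
  S ⇒ negate
  Longitude: 20′ + 23″ = 20.38333′; 139 + 20.38333/60 = 139.339722
  E ⇒ keep positive
Point 2:
  φ: 32° + 19/60 + 35.9/3600 = 32 + 0.316667 + 0.009972 = 32.326639
  hemisphere S, so the sign is −
  Longitude: 47 + 7/60 + 34.9/3600 = 47.126361
  W → negative
Point 3:
  φ: 59.111′ = 0.985183°; total 87.985183
  N → positive
  λ: 179 + 52.2/60 = 179.870000
  hemisphere W, so the sign is −
Point 4:
  Lat: split at 2 digits → 11° and 35.50998′; 11 + 35.50998/60 = 11.591833
  S ⇒ negate
  λ: degrees = first 3 digits = 179, minutes = 45.7319; 179 + 45.7319/60 = 179.762198
  W ⇒ negate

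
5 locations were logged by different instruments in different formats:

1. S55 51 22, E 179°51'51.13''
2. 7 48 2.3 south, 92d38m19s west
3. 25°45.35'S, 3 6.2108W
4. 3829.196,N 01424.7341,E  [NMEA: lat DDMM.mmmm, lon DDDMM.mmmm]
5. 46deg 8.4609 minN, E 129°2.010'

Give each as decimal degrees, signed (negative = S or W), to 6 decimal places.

Point 1:
  Latitude: 55 + 51/60 + 22/3600 = 55.8561111
  S ⇒ negate
  λ: 51′ + 51.13″ = 51.85217′; 179 + 51.85217/60 = 179.8642028
  E ⇒ keep positive
Point 2:
  φ: 7° + 48/60 + 2.3/3600 = 7 + 0.800000 + 0.000639 = 7.8006389
  S ⇒ negate
  Longitude: 92 + 38/60 + 19/3600 = 92.6386111
  hemisphere W, so the sign is −
Point 3:
  Lat: 45.35′ = 0.755833°; total 25.7558333
  S → negative
  Longitude: 6.2108′ = 0.103513°; total 3.1035133
  W → negative
Point 4:
  Lat: split at 2 digits → 38° and 29.196′; 38 + 29.196/60 = 38.4866000
  N ⇒ keep positive
  Lon: degrees = first 3 digits = 14, minutes = 24.7341; 14 + 24.7341/60 = 14.4122350
  E → positive
Point 5:
  φ: 8.4609′ = 0.141015°; total 46.1410150
  N → positive
  λ: 2.01′ = 0.033500°; total 129.0335000
  E → positive

1. -55.856111, 179.864203
2. -7.800639, -92.638611
3. -25.755833, -3.103513
4. 38.486600, 14.412235
5. 46.141015, 129.033500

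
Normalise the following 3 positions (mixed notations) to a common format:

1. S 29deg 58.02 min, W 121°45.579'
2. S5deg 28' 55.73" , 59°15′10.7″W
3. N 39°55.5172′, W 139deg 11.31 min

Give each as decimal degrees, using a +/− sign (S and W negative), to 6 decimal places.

Point 1:
  Lat: 29 + 58.02/60 = 29.9670000
  S → negative
  λ: 121 + 45.579/60 = 121.7596500
  hemisphere W, so the sign is −
Point 2:
  Latitude: 5 + 28/60 + 55.73/3600 = 5.4821472
  S → negative
  Longitude: 15′ + 10.7″ = 15.17833′; 59 + 15.17833/60 = 59.2529722
  W → negative
Point 3:
  φ: 55.5172′ = 0.925287°; total 39.9252867
  N → positive
  λ: 11.31′ = 0.188500°; total 139.1885000
  hemisphere W, so the sign is −

1. -29.967000, -121.759650
2. -5.482147, -59.252972
3. 39.925287, -139.188500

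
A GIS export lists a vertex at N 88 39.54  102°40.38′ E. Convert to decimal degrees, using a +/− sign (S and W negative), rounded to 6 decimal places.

φ: 39.54′ = 0.659000°; total 88.6590000
N → positive
Lon: 102 + 40.38/60 = 102.6730000
E → positive

88.659000, 102.673000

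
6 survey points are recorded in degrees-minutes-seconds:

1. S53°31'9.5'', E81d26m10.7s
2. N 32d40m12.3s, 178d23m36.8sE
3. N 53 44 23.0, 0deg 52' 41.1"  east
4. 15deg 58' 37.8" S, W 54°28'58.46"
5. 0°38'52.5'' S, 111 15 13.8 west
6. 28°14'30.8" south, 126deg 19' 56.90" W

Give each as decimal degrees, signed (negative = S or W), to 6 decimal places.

1. -53.519306, 81.436306
2. 32.670083, 178.393556
3. 53.739722, 0.878083
4. -15.977167, -54.482906
5. -0.647917, -111.253833
6. -28.241889, -126.332472

Point 1:
  Latitude: 31′ + 9.5″ = 31.15833′; 53 + 31.15833/60 = 53.5193056
  S → negative
  Longitude: 81 + 26/60 + 10.7/3600 = 81.4363056
  E → positive
Point 2:
  Lat: 32° + 40/60 + 12.3/3600 = 32 + 0.666667 + 0.003417 = 32.6700833
  N ⇒ keep positive
  Longitude: 178 + 23/60 + 36.8/3600 = 178.3935556
  E → positive
Point 3:
  Latitude: 53 + 44/60 + 23/3600 = 53.7397222
  N ⇒ keep positive
  λ: 0° + 52/60 + 41.1/3600 = 0 + 0.866667 + 0.011417 = 0.8780833
  E ⇒ keep positive
Point 4:
  φ: 15° + 58/60 + 37.8/3600 = 15 + 0.966667 + 0.010500 = 15.9771667
  S ⇒ negate
  λ: 54 + 28/60 + 58.46/3600 = 54.4829056
  W → negative
Point 5:
  φ: 0° + 38/60 + 52.5/3600 = 0 + 0.633333 + 0.014583 = 0.6479167
  S ⇒ negate
  Lon: 15′ + 13.8″ = 15.23000′; 111 + 15.23000/60 = 111.2538333
  W ⇒ negate
Point 6:
  Lat: 14′ + 30.8″ = 14.51333′; 28 + 14.51333/60 = 28.2418889
  S → negative
  Lon: 126 + 19/60 + 56.9/3600 = 126.3324722
  W → negative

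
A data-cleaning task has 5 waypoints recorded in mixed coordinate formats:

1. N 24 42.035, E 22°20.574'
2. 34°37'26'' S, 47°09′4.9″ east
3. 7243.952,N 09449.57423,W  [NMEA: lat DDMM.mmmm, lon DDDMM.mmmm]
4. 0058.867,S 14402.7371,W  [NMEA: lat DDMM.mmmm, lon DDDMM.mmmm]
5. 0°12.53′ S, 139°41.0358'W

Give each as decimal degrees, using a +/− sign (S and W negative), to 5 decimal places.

Point 1:
  Lat: 24 + 42.035/60 = 24.700583
  N → positive
  λ: 20.574′ = 0.342900°; total 22.342900
  E ⇒ keep positive
Point 2:
  Latitude: 34 + 37/60 + 26/3600 = 34.623889
  S → negative
  Lon: 47° + 9/60 + 4.9/3600 = 47 + 0.150000 + 0.001361 = 47.151361
  E → positive
Point 3:
  Latitude: split at 2 digits → 72° and 43.952′; 72 + 43.952/60 = 72.732533
  N ⇒ keep positive
  λ: split at 3 digits → 094° and 49.57423′; 94 + 49.57423/60 = 94.826237
  W → negative
Point 4:
  Latitude: split at 2 digits → 00° and 58.867′; 0 + 58.867/60 = 0.981117
  S → negative
  Lon: split at 3 digits → 144° and 2.7371′; 144 + 2.7371/60 = 144.045618
  hemisphere W, so the sign is −
Point 5:
  Lat: 0 + 12.53/60 = 0.208833
  S ⇒ negate
  λ: 41.0358′ = 0.683930°; total 139.683930
  W → negative

1. 24.70058, 22.34290
2. -34.62389, 47.15136
3. 72.73253, -94.82624
4. -0.98112, -144.04562
5. -0.20883, -139.68393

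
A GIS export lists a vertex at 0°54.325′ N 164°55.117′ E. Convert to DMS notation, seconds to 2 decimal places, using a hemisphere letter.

0°54′19.50″ N, 164°55′7.02″ E

Lat: fractional minutes 0.32500 × 60 = 19.5000″
Longitude: fractional minutes 0.11700 × 60 = 7.0200″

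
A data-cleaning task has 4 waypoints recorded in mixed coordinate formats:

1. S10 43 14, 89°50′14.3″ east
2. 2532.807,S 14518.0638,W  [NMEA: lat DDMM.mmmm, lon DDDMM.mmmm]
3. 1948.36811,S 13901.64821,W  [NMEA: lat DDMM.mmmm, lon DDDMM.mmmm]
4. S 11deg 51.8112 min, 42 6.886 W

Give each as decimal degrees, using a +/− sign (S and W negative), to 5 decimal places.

1. -10.72056, 89.83731
2. -25.54678, -145.30106
3. -19.80614, -139.02747
4. -11.86352, -42.11477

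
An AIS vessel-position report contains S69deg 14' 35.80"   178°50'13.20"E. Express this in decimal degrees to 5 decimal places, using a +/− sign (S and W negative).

Latitude: 14′ + 35.8″ = 14.59667′; 69 + 14.59667/60 = 69.243278
hemisphere S, so the sign is −
Longitude: 50′ + 13.2″ = 50.22000′; 178 + 50.22000/60 = 178.837000
E ⇒ keep positive

-69.24328, 178.83700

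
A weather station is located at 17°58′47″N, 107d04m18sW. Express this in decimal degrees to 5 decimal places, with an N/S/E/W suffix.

17.97972° N, 107.07167° W

Latitude: 17° + 58/60 + 47/3600 = 17 + 0.966667 + 0.013056 = 17.979722
λ: 107° + 4/60 + 18/3600 = 107 + 0.066667 + 0.005000 = 107.071667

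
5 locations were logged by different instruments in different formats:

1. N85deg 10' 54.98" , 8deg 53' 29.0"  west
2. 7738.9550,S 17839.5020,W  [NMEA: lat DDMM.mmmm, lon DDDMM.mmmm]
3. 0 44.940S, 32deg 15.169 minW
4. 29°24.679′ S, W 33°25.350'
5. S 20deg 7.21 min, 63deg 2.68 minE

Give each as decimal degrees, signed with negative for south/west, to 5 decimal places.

1. 85.18194, -8.89139
2. -77.64925, -178.65837
3. -0.74900, -32.25282
4. -29.41132, -33.42250
5. -20.12017, 63.04467

Point 1:
  Lat: 10′ + 54.98″ = 10.91633′; 85 + 10.91633/60 = 85.181939
  N → positive
  Longitude: 8° + 53/60 + 29/3600 = 8 + 0.883333 + 0.008056 = 8.891389
  hemisphere W, so the sign is −
Point 2:
  Latitude: degrees = first 2 digits = 77, minutes = 38.955; 77 + 38.955/60 = 77.649250
  S ⇒ negate
  λ: degrees = first 3 digits = 178, minutes = 39.502; 178 + 39.502/60 = 178.658367
  W ⇒ negate
Point 3:
  φ: 0 + 44.94/60 = 0.749000
  hemisphere S, so the sign is −
  λ: 32 + 15.169/60 = 32.252817
  W → negative
Point 4:
  Latitude: 24.679′ = 0.411317°; total 29.411317
  hemisphere S, so the sign is −
  Lon: 33 + 25.35/60 = 33.422500
  W ⇒ negate
Point 5:
  φ: 20 + 7.21/60 = 20.120167
  hemisphere S, so the sign is −
  λ: 63 + 2.68/60 = 63.044667
  E ⇒ keep positive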